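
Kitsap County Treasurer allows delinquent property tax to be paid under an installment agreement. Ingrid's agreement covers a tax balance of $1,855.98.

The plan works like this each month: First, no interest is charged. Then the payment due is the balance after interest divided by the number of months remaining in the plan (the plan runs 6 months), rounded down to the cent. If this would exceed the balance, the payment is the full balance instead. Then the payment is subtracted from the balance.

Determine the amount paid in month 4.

$309.33

Month 1: opening $1,855.98; payment $309.33; balance $1,546.65
Month 2: opening $1,546.65; payment $309.33; balance $1,237.32
Month 3: opening $1,237.32; payment $309.33; balance $927.99
Month 4: opening $927.99; payment $309.33; balance $618.66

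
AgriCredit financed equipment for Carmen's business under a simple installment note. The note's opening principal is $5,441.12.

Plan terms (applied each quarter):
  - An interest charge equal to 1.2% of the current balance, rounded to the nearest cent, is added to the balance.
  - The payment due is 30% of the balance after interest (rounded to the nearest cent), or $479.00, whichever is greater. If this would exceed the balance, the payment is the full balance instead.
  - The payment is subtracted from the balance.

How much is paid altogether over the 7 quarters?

$5,641.25

Quarter 1: opening $5,441.12; interest $65.29 → $5,506.41; payment $1,651.92; balance $3,854.49
Quarter 2: opening $3,854.49; interest $46.25 → $3,900.74; payment $1,170.22; balance $2,730.52
Quarter 3: opening $2,730.52; interest $32.77 → $2,763.29; payment $828.99; balance $1,934.30
Quarter 4: opening $1,934.30; interest $23.21 → $1,957.51; payment $587.25; balance $1,370.26
Quarter 5: opening $1,370.26; interest $16.44 → $1,386.70; payment $479.00; balance $907.70
Quarter 6: opening $907.70; interest $10.89 → $918.59; payment $479.00; balance $439.59
Quarter 7: opening $439.59; interest $5.28 → $444.87; payment $444.87; balance $0.00
Total paid: $5,641.25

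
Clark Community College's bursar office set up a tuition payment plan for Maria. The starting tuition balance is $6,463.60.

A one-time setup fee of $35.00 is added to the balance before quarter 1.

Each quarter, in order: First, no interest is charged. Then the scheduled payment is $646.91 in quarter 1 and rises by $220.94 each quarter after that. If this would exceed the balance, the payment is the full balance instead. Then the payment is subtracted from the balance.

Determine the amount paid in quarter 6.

Quarter 1: $6,498.60 − $646.91 → $5,851.69
Quarter 2: $5,851.69 − $867.85 → $4,983.84
Quarter 3: $4,983.84 − $1,088.79 → $3,895.05
Quarter 4: $3,895.05 − $1,309.73 → $2,585.32
Quarter 5: $2,585.32 − $1,530.67 → $1,054.65
Quarter 6: $1,054.65 − $1,054.65 → $0.00

$1,054.65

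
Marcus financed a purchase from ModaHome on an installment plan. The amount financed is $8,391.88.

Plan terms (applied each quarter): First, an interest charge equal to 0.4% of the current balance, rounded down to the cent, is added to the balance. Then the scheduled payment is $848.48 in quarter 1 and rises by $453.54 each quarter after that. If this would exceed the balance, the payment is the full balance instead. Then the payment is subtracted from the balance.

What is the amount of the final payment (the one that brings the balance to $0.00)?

# | Opening | Interest | Payment | End bal
1 | $8,391.88 | $33.56 | $848.48 | $7,576.96
2 | $7,576.96 | $30.30 | $1,302.02 | $6,305.24
3 | $6,305.24 | $25.22 | $1,755.56 | $4,574.90
4 | $4,574.90 | $18.29 | $2,209.10 | $2,384.09
5 | $2,384.09 | $9.53 | $2,393.62 | $0.00

$2,393.62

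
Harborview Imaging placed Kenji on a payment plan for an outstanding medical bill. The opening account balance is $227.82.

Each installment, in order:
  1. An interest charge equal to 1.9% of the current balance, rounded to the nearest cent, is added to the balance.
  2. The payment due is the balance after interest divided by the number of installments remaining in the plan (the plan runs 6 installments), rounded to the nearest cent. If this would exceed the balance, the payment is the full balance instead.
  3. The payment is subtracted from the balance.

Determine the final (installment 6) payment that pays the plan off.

$42.51

Installment 1: opening $227.82; interest $4.33 → $232.15; payment $38.69; balance $193.46
Installment 2: opening $193.46; interest $3.68 → $197.14; payment $39.43; balance $157.71
Installment 3: opening $157.71; interest $3.00 → $160.71; payment $40.18; balance $120.53
Installment 4: opening $120.53; interest $2.29 → $122.82; payment $40.94; balance $81.88
Installment 5: opening $81.88; interest $1.56 → $83.44; payment $41.72; balance $41.72
Installment 6: opening $41.72; interest $0.79 → $42.51; payment $42.51; balance $0.00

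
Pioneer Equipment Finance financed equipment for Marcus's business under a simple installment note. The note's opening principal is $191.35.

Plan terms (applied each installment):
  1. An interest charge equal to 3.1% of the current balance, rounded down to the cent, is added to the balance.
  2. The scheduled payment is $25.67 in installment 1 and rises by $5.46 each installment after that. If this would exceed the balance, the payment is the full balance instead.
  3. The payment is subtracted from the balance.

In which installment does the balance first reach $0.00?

6

# | Opening | Interest | Payment | End bal
1 | $191.35 | $5.93 | $25.67 | $171.61
2 | $171.61 | $5.31 | $31.13 | $145.79
3 | $145.79 | $4.51 | $36.59 | $113.71
4 | $113.71 | $3.52 | $42.05 | $75.18
5 | $75.18 | $2.33 | $47.51 | $30.00
6 | $30.00 | $0.93 | $30.93 | $0.00
Balance reaches $0.00 in installment 6.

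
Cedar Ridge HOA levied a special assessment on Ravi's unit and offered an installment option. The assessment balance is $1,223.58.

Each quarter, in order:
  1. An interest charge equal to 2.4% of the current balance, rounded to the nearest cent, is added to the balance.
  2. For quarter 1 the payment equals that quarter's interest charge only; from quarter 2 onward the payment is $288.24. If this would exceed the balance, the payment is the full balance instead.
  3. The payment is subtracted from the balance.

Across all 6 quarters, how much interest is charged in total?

Quarter 1: $1,223.58 +$29.37 interest = $1,252.95; pay $29.37 → $1,223.58
Quarter 2: $1,223.58 +$29.37 interest = $1,252.95; pay $288.24 → $964.71
Quarter 3: $964.71 +$23.15 interest = $987.86; pay $288.24 → $699.62
Quarter 4: $699.62 +$16.79 interest = $716.41; pay $288.24 → $428.17
Quarter 5: $428.17 +$10.28 interest = $438.45; pay $288.24 → $150.21
Quarter 6: $150.21 +$3.61 interest = $153.82; pay $153.82 → $0.00
Total interest: $29.37 + $29.37 + $23.15 + $16.79 + $10.28 + $3.61 = $112.57

$112.57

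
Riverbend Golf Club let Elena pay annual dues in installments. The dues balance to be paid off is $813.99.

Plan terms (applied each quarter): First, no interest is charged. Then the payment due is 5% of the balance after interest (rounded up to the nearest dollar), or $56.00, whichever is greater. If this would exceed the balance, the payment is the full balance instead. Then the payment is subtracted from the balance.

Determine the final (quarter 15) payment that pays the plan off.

$29.99

Quarter 1: opening $813.99; payment $56.00; balance $757.99
Quarter 2: opening $757.99; payment $56.00; balance $701.99
Quarter 3: opening $701.99; payment $56.00; balance $645.99
Quarter 4: opening $645.99; payment $56.00; balance $589.99
Quarter 5: opening $589.99; payment $56.00; balance $533.99
Quarter 6: opening $533.99; payment $56.00; balance $477.99
Quarter 7: opening $477.99; payment $56.00; balance $421.99
Quarter 8: opening $421.99; payment $56.00; balance $365.99
Quarter 9: opening $365.99; payment $56.00; balance $309.99
Quarter 10: opening $309.99; payment $56.00; balance $253.99
Quarter 11: opening $253.99; payment $56.00; balance $197.99
Quarter 12: opening $197.99; payment $56.00; balance $141.99
Quarter 13: opening $141.99; payment $56.00; balance $85.99
Quarter 14: opening $85.99; payment $56.00; balance $29.99
Quarter 15: opening $29.99; payment $29.99; balance $0.00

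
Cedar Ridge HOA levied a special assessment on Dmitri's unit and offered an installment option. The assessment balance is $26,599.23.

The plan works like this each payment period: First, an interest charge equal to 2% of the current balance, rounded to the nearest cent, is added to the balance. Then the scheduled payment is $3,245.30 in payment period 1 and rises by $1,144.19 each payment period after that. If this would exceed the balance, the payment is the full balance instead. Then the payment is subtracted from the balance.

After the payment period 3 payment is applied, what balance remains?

$14,839.94

Payment period 1: opening $26,599.23; interest $531.98 → $27,131.21; payment $3,245.30; balance $23,885.91
Payment period 2: opening $23,885.91; interest $477.72 → $24,363.63; payment $4,389.49; balance $19,974.14
Payment period 3: opening $19,974.14; interest $399.48 → $20,373.62; payment $5,533.68; balance $14,839.94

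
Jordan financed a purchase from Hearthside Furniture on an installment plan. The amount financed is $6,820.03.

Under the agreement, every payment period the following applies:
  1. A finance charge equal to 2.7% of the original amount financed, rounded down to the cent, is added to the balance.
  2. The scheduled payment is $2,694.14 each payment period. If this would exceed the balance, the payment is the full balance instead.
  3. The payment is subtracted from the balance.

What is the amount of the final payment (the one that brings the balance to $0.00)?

$1,984.17

Payment period 1: $6,820.03 +$184.14 interest = $7,004.17; pay $2,694.14 → $4,310.03
Payment period 2: $4,310.03 +$184.14 interest = $4,494.17; pay $2,694.14 → $1,800.03
Payment period 3: $1,800.03 +$184.14 interest = $1,984.17; pay $1,984.17 → $0.00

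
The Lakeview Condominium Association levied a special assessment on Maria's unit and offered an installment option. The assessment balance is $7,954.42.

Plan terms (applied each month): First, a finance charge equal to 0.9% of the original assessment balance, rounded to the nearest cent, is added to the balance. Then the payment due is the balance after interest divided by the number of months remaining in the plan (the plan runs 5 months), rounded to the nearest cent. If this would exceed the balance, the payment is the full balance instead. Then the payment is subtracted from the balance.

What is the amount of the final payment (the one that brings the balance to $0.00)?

$1,754.35

Month 1: opening $7,954.42; interest $71.59 → $8,026.01; payment $1,605.20; balance $6,420.81
Month 2: opening $6,420.81; interest $71.59 → $6,492.40; payment $1,623.10; balance $4,869.30
Month 3: opening $4,869.30; interest $71.59 → $4,940.89; payment $1,646.96; balance $3,293.93
Month 4: opening $3,293.93; interest $71.59 → $3,365.52; payment $1,682.76; balance $1,682.76
Month 5: opening $1,682.76; interest $71.59 → $1,754.35; payment $1,754.35; balance $0.00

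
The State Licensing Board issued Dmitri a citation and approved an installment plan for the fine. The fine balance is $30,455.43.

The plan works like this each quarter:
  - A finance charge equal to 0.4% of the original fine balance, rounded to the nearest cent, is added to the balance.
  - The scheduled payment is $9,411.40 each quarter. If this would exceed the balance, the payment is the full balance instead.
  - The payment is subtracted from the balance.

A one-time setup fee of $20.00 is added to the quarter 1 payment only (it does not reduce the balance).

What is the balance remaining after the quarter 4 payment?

$0.00

Quarter 1: $30,455.43 +$121.82 interest = $30,577.25; pay $9,411.40 (+ $20.00 fee) → $21,165.85
Quarter 2: $21,165.85 +$121.82 interest = $21,287.67; pay $9,411.40 → $11,876.27
Quarter 3: $11,876.27 +$121.82 interest = $11,998.09; pay $9,411.40 → $2,586.69
Quarter 4: $2,586.69 +$121.82 interest = $2,708.51; pay $2,708.51 → $0.00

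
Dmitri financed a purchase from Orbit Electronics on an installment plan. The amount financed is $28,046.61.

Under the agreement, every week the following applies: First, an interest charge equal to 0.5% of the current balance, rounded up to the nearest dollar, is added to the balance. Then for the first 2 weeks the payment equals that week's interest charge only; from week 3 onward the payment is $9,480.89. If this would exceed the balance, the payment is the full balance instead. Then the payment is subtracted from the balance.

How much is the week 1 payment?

$141.00

# | Opening | Interest | Payment | End bal
1 | $28,046.61 | $141.00 | $141.00 | $28,046.61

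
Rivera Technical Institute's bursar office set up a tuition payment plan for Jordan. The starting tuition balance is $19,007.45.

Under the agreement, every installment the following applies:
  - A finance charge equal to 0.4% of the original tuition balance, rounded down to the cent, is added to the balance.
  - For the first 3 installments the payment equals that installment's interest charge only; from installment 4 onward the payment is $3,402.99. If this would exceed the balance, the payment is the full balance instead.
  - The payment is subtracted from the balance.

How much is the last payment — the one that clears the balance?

$2,448.62

Installment 1: opening $19,007.45; interest $76.02 → $19,083.47; payment $76.02; balance $19,007.45
Installment 2: opening $19,007.45; interest $76.02 → $19,083.47; payment $76.02; balance $19,007.45
Installment 3: opening $19,007.45; interest $76.02 → $19,083.47; payment $76.02; balance $19,007.45
Installment 4: opening $19,007.45; interest $76.02 → $19,083.47; payment $3,402.99; balance $15,680.48
Installment 5: opening $15,680.48; interest $76.02 → $15,756.50; payment $3,402.99; balance $12,353.51
Installment 6: opening $12,353.51; interest $76.02 → $12,429.53; payment $3,402.99; balance $9,026.54
Installment 7: opening $9,026.54; interest $76.02 → $9,102.56; payment $3,402.99; balance $5,699.57
Installment 8: opening $5,699.57; interest $76.02 → $5,775.59; payment $3,402.99; balance $2,372.60
Installment 9: opening $2,372.60; interest $76.02 → $2,448.62; payment $2,448.62; balance $0.00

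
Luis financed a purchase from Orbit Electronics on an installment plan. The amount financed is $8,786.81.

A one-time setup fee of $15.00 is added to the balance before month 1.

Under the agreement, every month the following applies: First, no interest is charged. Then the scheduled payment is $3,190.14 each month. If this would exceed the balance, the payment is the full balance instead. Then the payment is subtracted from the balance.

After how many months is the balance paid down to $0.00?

3

Month 1: $8,801.81 − $3,190.14 → $5,611.67
Month 2: $5,611.67 − $3,190.14 → $2,421.53
Month 3: $2,421.53 − $2,421.53 → $0.00
Balance reaches $0.00 in month 3.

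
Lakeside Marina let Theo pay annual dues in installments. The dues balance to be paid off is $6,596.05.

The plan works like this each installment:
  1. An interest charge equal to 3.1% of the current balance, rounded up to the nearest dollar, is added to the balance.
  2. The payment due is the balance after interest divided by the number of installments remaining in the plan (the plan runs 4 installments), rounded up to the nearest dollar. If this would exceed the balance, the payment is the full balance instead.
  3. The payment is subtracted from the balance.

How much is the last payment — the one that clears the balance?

$1,862.05

Installment 1: opening $6,596.05; interest $205.00 → $6,801.05; payment $1,701.00; balance $5,100.05
Installment 2: opening $5,100.05; interest $159.00 → $5,259.05; payment $1,754.00; balance $3,505.05
Installment 3: opening $3,505.05; interest $109.00 → $3,614.05; payment $1,808.00; balance $1,806.05
Installment 4: opening $1,806.05; interest $56.00 → $1,862.05; payment $1,862.05; balance $0.00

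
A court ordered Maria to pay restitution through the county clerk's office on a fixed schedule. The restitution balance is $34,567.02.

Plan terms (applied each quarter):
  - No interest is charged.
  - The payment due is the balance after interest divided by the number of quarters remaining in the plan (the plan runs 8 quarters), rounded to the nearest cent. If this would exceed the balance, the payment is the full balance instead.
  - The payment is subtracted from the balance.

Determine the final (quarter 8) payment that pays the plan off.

$4,320.87

# | Opening | Payment | End bal
1 | $34,567.02 | $4,320.88 | $30,246.14
2 | $30,246.14 | $4,320.88 | $25,925.26
3 | $25,925.26 | $4,320.88 | $21,604.38
4 | $21,604.38 | $4,320.88 | $17,283.50
5 | $17,283.50 | $4,320.88 | $12,962.62
6 | $12,962.62 | $4,320.87 | $8,641.75
7 | $8,641.75 | $4,320.88 | $4,320.87
8 | $4,320.87 | $4,320.87 | $0.00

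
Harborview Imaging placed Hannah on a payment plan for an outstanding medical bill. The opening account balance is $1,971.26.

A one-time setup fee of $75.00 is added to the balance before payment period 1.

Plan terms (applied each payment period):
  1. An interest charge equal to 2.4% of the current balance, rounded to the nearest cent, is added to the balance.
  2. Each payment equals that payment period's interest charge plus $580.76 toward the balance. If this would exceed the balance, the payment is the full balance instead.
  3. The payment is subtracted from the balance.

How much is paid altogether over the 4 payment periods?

Payment period 1: opening $2,046.26; interest $49.11 → $2,095.37; payment $629.87; balance $1,465.50
Payment period 2: opening $1,465.50; interest $35.17 → $1,500.67; payment $615.93; balance $884.74
Payment period 3: opening $884.74; interest $21.23 → $905.97; payment $601.99; balance $303.98
Payment period 4: opening $303.98; interest $7.30 → $311.28; payment $311.28; balance $0.00
Total paid: $2,159.07

$2,159.07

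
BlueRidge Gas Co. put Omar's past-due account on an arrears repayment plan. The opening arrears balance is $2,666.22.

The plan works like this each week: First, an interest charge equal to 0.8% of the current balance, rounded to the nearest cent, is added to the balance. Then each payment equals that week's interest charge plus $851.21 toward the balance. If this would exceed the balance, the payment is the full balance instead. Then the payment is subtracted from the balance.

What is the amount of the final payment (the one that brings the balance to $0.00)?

$113.49

# | Opening | Interest | Payment | End bal
1 | $2,666.22 | $21.33 | $872.54 | $1,815.01
2 | $1,815.01 | $14.52 | $865.73 | $963.80
3 | $963.80 | $7.71 | $858.92 | $112.59
4 | $112.59 | $0.90 | $113.49 | $0.00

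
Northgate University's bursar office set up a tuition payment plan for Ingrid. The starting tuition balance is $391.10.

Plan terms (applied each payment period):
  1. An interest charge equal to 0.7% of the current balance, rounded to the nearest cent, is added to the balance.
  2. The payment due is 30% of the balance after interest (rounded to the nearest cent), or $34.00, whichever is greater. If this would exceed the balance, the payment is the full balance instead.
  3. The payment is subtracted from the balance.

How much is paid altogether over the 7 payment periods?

Payment period 1: $391.10 +$2.74 interest = $393.84; pay $118.15 → $275.69
Payment period 2: $275.69 +$1.93 interest = $277.62; pay $83.29 → $194.33
Payment period 3: $194.33 +$1.36 interest = $195.69; pay $58.71 → $136.98
Payment period 4: $136.98 +$0.96 interest = $137.94; pay $41.38 → $96.56
Payment period 5: $96.56 +$0.68 interest = $97.24; pay $34.00 → $63.24
Payment period 6: $63.24 +$0.44 interest = $63.68; pay $34.00 → $29.68
Payment period 7: $29.68 +$0.21 interest = $29.89; pay $29.89 → $0.00
Total paid: $399.42

$399.42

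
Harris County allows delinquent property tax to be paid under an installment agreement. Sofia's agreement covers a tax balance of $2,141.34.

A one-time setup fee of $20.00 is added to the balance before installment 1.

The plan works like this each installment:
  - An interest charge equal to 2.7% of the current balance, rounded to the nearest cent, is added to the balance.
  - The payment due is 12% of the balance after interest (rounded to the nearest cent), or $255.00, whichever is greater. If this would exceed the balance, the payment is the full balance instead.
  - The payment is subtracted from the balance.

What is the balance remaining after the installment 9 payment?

$173.81

# | Opening | Interest | Payment | End bal
1 | $2,161.34 | $58.36 | $266.36 | $1,953.34
2 | $1,953.34 | $52.74 | $255.00 | $1,751.08
3 | $1,751.08 | $47.28 | $255.00 | $1,543.36
4 | $1,543.36 | $41.67 | $255.00 | $1,330.03
5 | $1,330.03 | $35.91 | $255.00 | $1,110.94
6 | $1,110.94 | $30.00 | $255.00 | $885.94
7 | $885.94 | $23.92 | $255.00 | $654.86
8 | $654.86 | $17.68 | $255.00 | $417.54
9 | $417.54 | $11.27 | $255.00 | $173.81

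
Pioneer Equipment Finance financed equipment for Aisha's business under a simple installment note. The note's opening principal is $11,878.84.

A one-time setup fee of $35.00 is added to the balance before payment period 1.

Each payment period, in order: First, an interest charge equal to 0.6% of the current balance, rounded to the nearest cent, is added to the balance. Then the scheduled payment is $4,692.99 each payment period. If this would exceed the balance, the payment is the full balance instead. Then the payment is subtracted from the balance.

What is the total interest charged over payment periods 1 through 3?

Payment period 1: $11,913.84 +$71.48 interest = $11,985.32; pay $4,692.99 → $7,292.33
Payment period 2: $7,292.33 +$43.75 interest = $7,336.08; pay $4,692.99 → $2,643.09
Payment period 3: $2,643.09 +$15.86 interest = $2,658.95; pay $2,658.95 → $0.00
Total interest: $71.48 + $43.75 + $15.86 = $131.09

$131.09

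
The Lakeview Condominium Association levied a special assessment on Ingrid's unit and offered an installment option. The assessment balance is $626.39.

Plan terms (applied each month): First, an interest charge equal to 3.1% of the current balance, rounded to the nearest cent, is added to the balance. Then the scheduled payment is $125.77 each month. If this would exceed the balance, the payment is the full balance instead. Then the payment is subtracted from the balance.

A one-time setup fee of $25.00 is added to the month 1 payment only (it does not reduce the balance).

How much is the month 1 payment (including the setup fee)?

$150.77

# | Opening | Interest | Payment | Fee | End bal
1 | $626.39 | $19.42 | $125.77 | $25.00 | $520.04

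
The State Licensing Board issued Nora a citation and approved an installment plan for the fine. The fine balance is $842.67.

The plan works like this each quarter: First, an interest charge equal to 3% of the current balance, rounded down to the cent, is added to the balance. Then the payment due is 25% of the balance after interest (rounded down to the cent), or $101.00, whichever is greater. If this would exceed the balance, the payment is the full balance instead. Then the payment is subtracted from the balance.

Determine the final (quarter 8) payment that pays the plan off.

Quarter 1: opening $842.67; interest $25.28 → $867.95; payment $216.98; balance $650.97
Quarter 2: opening $650.97; interest $19.52 → $670.49; payment $167.62; balance $502.87
Quarter 3: opening $502.87; interest $15.08 → $517.95; payment $129.48; balance $388.47
Quarter 4: opening $388.47; interest $11.65 → $400.12; payment $101.00; balance $299.12
Quarter 5: opening $299.12; interest $8.97 → $308.09; payment $101.00; balance $207.09
Quarter 6: opening $207.09; interest $6.21 → $213.30; payment $101.00; balance $112.30
Quarter 7: opening $112.30; interest $3.36 → $115.66; payment $101.00; balance $14.66
Quarter 8: opening $14.66; interest $0.43 → $15.09; payment $15.09; balance $0.00

$15.09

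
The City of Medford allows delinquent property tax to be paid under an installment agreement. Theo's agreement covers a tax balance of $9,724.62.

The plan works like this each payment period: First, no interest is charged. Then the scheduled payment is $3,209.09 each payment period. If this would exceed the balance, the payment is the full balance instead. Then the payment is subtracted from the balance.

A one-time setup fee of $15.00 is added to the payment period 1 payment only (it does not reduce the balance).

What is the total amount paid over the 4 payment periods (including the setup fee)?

Payment period 1: $9,724.62 − $3,209.09 (+ $15.00 fee) → $6,515.53
Payment period 2: $6,515.53 − $3,209.09 → $3,306.44
Payment period 3: $3,306.44 − $3,209.09 → $97.35
Payment period 4: $97.35 − $97.35 → $0.00
Total paid: $9,739.62

$9,739.62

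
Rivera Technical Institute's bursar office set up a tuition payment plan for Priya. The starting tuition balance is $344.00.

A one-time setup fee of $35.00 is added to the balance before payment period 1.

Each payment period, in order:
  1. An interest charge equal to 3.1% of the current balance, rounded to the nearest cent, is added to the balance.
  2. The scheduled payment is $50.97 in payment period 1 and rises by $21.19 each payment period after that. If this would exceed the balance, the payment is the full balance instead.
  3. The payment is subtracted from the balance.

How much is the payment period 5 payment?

# | Opening | Interest | Payment | End bal
1 | $379.00 | $11.75 | $50.97 | $339.78
2 | $339.78 | $10.53 | $72.16 | $278.15
3 | $278.15 | $8.62 | $93.35 | $193.42
4 | $193.42 | $6.00 | $114.54 | $84.88
5 | $84.88 | $2.63 | $87.51 | $0.00

$87.51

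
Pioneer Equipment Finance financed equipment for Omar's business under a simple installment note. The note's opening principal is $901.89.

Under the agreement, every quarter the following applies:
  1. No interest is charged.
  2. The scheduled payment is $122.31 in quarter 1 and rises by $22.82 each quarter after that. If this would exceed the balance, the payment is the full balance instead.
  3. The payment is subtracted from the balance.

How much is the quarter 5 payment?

# | Opening | Payment | End bal
1 | $901.89 | $122.31 | $779.58
2 | $779.58 | $145.13 | $634.45
3 | $634.45 | $167.95 | $466.50
4 | $466.50 | $190.77 | $275.73
5 | $275.73 | $213.59 | $62.14

$213.59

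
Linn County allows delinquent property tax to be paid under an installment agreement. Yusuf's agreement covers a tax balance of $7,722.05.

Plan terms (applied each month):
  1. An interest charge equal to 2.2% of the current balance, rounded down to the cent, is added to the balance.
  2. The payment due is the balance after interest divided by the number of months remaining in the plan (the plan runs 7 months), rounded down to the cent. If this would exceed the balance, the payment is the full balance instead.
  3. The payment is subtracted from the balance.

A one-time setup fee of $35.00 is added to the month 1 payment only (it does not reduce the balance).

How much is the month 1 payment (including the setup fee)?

Month 1: opening $7,722.05; interest $169.88 → $7,891.93; payment $1,127.41 (+ $35.00 fee); balance $6,764.52

$1,162.41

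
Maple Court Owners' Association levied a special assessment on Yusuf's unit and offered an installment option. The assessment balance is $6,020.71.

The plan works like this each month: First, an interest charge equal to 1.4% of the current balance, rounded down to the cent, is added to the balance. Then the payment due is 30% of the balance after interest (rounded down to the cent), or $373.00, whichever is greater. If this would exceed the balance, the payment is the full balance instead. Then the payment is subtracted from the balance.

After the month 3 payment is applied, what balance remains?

# | Opening | Interest | Payment | End bal
1 | $6,020.71 | $84.28 | $1,831.49 | $4,273.50
2 | $4,273.50 | $59.82 | $1,299.99 | $3,033.33
3 | $3,033.33 | $42.46 | $922.73 | $2,153.06

$2,153.06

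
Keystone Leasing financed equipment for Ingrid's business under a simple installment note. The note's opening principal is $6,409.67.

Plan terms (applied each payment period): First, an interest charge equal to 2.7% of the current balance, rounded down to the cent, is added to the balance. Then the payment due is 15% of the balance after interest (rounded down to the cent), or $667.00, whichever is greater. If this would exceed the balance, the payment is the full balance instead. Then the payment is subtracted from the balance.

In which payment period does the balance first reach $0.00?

Payment period 1: $6,409.67 +$173.06 interest = $6,582.73; pay $987.40 → $5,595.33
Payment period 2: $5,595.33 +$151.07 interest = $5,746.40; pay $861.96 → $4,884.44
Payment period 3: $4,884.44 +$131.87 interest = $5,016.31; pay $752.44 → $4,263.87
Payment period 4: $4,263.87 +$115.12 interest = $4,378.99; pay $667.00 → $3,711.99
Payment period 5: $3,711.99 +$100.22 interest = $3,812.21; pay $667.00 → $3,145.21
Payment period 6: $3,145.21 +$84.92 interest = $3,230.13; pay $667.00 → $2,563.13
Payment period 7: $2,563.13 +$69.20 interest = $2,632.33; pay $667.00 → $1,965.33
Payment period 8: $1,965.33 +$53.06 interest = $2,018.39; pay $667.00 → $1,351.39
Payment period 9: $1,351.39 +$36.48 interest = $1,387.87; pay $667.00 → $720.87
Payment period 10: $720.87 +$19.46 interest = $740.33; pay $667.00 → $73.33
Payment period 11: $73.33 +$1.97 interest = $75.30; pay $75.30 → $0.00
Balance reaches $0.00 in payment period 11.

11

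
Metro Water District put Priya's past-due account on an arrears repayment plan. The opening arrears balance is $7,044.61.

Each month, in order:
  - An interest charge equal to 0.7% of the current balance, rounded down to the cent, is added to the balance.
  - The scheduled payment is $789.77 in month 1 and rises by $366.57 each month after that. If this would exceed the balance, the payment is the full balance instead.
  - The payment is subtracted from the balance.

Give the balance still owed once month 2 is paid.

Month 1: $7,044.61 +$49.31 interest = $7,093.92; pay $789.77 → $6,304.15
Month 2: $6,304.15 +$44.12 interest = $6,348.27; pay $1,156.34 → $5,191.93

$5,191.93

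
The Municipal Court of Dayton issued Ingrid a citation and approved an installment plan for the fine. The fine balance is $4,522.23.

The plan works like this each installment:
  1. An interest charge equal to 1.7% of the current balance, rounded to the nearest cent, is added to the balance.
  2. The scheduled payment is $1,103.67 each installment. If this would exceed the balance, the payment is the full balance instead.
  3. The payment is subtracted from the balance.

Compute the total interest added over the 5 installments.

Installment 1: opening $4,522.23; interest $76.88 → $4,599.11; payment $1,103.67; balance $3,495.44
Installment 2: opening $3,495.44; interest $59.42 → $3,554.86; payment $1,103.67; balance $2,451.19
Installment 3: opening $2,451.19; interest $41.67 → $2,492.86; payment $1,103.67; balance $1,389.19
Installment 4: opening $1,389.19; interest $23.62 → $1,412.81; payment $1,103.67; balance $309.14
Installment 5: opening $309.14; interest $5.26 → $314.40; payment $314.40; balance $0.00
Total interest: $76.88 + $59.42 + $41.67 + $23.62 + $5.26 = $206.85

$206.85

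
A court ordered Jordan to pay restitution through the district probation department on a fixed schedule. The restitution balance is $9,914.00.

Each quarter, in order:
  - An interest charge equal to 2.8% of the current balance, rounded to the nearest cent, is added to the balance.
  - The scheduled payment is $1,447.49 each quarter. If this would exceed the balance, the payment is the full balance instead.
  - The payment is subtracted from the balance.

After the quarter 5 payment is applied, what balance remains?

Quarter 1: opening $9,914.00; interest $277.59 → $10,191.59; payment $1,447.49; balance $8,744.10
Quarter 2: opening $8,744.10; interest $244.83 → $8,988.93; payment $1,447.49; balance $7,541.44
Quarter 3: opening $7,541.44; interest $211.16 → $7,752.60; payment $1,447.49; balance $6,305.11
Quarter 4: opening $6,305.11; interest $176.54 → $6,481.65; payment $1,447.49; balance $5,034.16
Quarter 5: opening $5,034.16; interest $140.96 → $5,175.12; payment $1,447.49; balance $3,727.63

$3,727.63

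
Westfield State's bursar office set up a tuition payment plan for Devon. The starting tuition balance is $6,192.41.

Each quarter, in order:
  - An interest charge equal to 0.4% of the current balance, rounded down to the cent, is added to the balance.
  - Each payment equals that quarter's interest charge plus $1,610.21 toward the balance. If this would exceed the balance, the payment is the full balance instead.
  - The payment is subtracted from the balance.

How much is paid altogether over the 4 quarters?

Quarter 1: $6,192.41 +$24.76 interest = $6,217.17; pay $1,634.97 → $4,582.20
Quarter 2: $4,582.20 +$18.32 interest = $4,600.52; pay $1,628.53 → $2,971.99
Quarter 3: $2,971.99 +$11.88 interest = $2,983.87; pay $1,622.09 → $1,361.78
Quarter 4: $1,361.78 +$5.44 interest = $1,367.22; pay $1,367.22 → $0.00
Total paid: $6,252.81

$6,252.81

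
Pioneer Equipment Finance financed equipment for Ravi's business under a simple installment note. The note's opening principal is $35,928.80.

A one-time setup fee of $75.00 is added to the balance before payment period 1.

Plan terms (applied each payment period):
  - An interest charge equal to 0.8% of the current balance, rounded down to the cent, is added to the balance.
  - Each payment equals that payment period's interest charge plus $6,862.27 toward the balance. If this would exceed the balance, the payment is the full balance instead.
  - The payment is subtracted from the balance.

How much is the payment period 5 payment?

Payment period 1: $36,003.80 +$288.03 interest = $36,291.83; pay $7,150.30 → $29,141.53
Payment period 2: $29,141.53 +$233.13 interest = $29,374.66; pay $7,095.40 → $22,279.26
Payment period 3: $22,279.26 +$178.23 interest = $22,457.49; pay $7,040.50 → $15,416.99
Payment period 4: $15,416.99 +$123.33 interest = $15,540.32; pay $6,985.60 → $8,554.72
Payment period 5: $8,554.72 +$68.43 interest = $8,623.15; pay $6,930.70 → $1,692.45

$6,930.70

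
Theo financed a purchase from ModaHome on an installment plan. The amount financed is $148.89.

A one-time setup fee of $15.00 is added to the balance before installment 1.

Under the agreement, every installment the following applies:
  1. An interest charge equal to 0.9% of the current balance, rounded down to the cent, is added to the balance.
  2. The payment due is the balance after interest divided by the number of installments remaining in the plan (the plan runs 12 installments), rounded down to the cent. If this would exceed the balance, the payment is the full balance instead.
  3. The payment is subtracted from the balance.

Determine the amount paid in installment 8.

$14.67

Installment 1: opening $163.89; interest $1.47 → $165.36; payment $13.78; balance $151.58
Installment 2: opening $151.58; interest $1.36 → $152.94; payment $13.90; balance $139.04
Installment 3: opening $139.04; interest $1.25 → $140.29; payment $14.02; balance $126.27
Installment 4: opening $126.27; interest $1.13 → $127.40; payment $14.15; balance $113.25
Installment 5: opening $113.25; interest $1.01 → $114.26; payment $14.28; balance $99.98
Installment 6: opening $99.98; interest $0.89 → $100.87; payment $14.41; balance $86.46
Installment 7: opening $86.46; interest $0.77 → $87.23; payment $14.53; balance $72.70
Installment 8: opening $72.70; interest $0.65 → $73.35; payment $14.67; balance $58.68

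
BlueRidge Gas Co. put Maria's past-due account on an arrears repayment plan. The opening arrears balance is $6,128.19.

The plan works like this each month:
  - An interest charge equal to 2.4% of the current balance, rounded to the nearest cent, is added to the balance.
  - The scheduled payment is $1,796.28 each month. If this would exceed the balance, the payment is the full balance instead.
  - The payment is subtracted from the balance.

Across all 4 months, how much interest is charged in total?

Month 1: opening $6,128.19; interest $147.08 → $6,275.27; payment $1,796.28; balance $4,478.99
Month 2: opening $4,478.99; interest $107.50 → $4,586.49; payment $1,796.28; balance $2,790.21
Month 3: opening $2,790.21; interest $66.97 → $2,857.18; payment $1,796.28; balance $1,060.90
Month 4: opening $1,060.90; interest $25.46 → $1,086.36; payment $1,086.36; balance $0.00
Total interest: $147.08 + $107.50 + $66.97 + $25.46 = $347.01

$347.01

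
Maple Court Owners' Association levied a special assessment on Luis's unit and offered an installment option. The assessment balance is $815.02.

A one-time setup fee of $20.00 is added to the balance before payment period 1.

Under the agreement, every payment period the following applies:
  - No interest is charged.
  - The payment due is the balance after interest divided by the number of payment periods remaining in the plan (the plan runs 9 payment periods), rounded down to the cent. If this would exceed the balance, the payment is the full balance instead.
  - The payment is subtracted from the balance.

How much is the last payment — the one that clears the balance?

# | Opening | Payment | End bal
1 | $835.02 | $92.78 | $742.24
2 | $742.24 | $92.78 | $649.46
3 | $649.46 | $92.78 | $556.68
4 | $556.68 | $92.78 | $463.90
5 | $463.90 | $92.78 | $371.12
6 | $371.12 | $92.78 | $278.34
7 | $278.34 | $92.78 | $185.56
8 | $185.56 | $92.78 | $92.78
9 | $92.78 | $92.78 | $0.00

$92.78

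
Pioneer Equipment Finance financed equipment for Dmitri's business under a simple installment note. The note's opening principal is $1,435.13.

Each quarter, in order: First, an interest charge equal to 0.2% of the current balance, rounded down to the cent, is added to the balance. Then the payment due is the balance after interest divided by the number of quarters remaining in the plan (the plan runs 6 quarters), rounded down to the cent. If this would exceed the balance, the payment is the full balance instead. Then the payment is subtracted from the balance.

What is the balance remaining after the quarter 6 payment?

$0.00

Quarter 1: opening $1,435.13; interest $2.87 → $1,438.00; payment $239.66; balance $1,198.34
Quarter 2: opening $1,198.34; interest $2.39 → $1,200.73; payment $240.14; balance $960.59
Quarter 3: opening $960.59; interest $1.92 → $962.51; payment $240.62; balance $721.89
Quarter 4: opening $721.89; interest $1.44 → $723.33; payment $241.11; balance $482.22
Quarter 5: opening $482.22; interest $0.96 → $483.18; payment $241.59; balance $241.59
Quarter 6: opening $241.59; interest $0.48 → $242.07; payment $242.07; balance $0.00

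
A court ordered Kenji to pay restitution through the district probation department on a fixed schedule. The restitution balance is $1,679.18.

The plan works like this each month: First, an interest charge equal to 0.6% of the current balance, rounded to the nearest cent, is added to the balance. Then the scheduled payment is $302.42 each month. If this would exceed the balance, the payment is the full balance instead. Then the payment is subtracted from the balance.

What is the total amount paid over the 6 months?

$1,713.12

Month 1: $1,679.18 +$10.08 interest = $1,689.26; pay $302.42 → $1,386.84
Month 2: $1,386.84 +$8.32 interest = $1,395.16; pay $302.42 → $1,092.74
Month 3: $1,092.74 +$6.56 interest = $1,099.30; pay $302.42 → $796.88
Month 4: $796.88 +$4.78 interest = $801.66; pay $302.42 → $499.24
Month 5: $499.24 +$3.00 interest = $502.24; pay $302.42 → $199.82
Month 6: $199.82 +$1.20 interest = $201.02; pay $201.02 → $0.00
Total paid: $1,713.12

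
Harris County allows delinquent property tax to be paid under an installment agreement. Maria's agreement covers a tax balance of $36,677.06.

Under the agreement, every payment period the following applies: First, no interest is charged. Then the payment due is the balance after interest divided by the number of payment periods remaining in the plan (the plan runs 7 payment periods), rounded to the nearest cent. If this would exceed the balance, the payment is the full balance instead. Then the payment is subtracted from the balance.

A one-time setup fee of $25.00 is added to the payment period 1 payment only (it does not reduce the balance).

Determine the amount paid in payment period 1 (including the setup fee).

Payment period 1: $36,677.06 − $5,239.58 (+ $25.00 fee) → $31,437.48

$5,264.58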